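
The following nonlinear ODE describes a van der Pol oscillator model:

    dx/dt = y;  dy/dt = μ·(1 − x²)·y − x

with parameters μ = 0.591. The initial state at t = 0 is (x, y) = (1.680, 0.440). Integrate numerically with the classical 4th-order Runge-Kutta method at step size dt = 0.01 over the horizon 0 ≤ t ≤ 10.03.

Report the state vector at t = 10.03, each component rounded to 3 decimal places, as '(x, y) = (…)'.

(x, y) = (-1.893, 0.539)

t=0.000: state=(1.680, 0.440)
step 1 (dt=0.01): k1=(0.440, -2.154), k2=(0.429, -2.146), k3=(0.429, -2.146), k4=(0.419, -2.139); state += dt/6·(k1+2k2+2k3+k4)
t=0.010: state=(1.684, 0.419)
t=0.020: state=(1.688, 0.397)
t=0.030: state=(1.692, 0.376)
continuing one RK4 step at a time; state shown every 50 steps (Δt=0.5):
t=0.500: state=(1.669, -0.404)
t=1.000: state=(1.333, -0.914)
t=1.500: state=(0.758, -1.406)
t=2.000: state=(-0.094, -2.002)
t=2.500: state=(-1.154, -2.015)
t=3.000: state=(-1.857, -0.689)
t=3.500: state=(-1.909, 0.352)
t=4.000: state=(-1.597, 0.854)
t=4.500: state=(-1.066, 1.279)
t=5.000: state=(-0.290, 1.855)
t=5.500: state=(0.773, 2.276)
t=6.000: state=(1.727, 1.270)
t=6.500: state=(1.994, -0.077)
t=7.000: state=(1.778, -0.706)
t=7.500: state=(1.323, -1.108)
t=8.000: state=(0.652, -1.607)
t=8.500: state=(-0.308, -2.213)
t=9.000: state=(-1.407, -1.885)
t=9.500: state=(-1.973, -0.379)
t=10.000: state=(-1.909, 0.506)
t=10.030: state=(-1.893, 0.539)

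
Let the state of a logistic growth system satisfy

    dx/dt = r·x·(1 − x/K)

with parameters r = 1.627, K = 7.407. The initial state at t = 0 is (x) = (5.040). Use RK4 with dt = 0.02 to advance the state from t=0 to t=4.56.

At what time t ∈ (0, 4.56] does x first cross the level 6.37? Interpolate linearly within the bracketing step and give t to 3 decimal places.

t=0.000: state=(5.040)
step 1 (dt=0.02): k1=(2.620), k2=(2.605), k3=(2.605), k4=(2.589); state += dt/6·(k1+2k2+2k3+k4)
t=0.020: state=(5.092)
t=0.040: state=(5.144)
t=0.060: state=(5.194)
continuing one RK4 step at a time; state shown every 10 steps (Δt=0.2):
t=0.200: state=(5.531)
t=0.400: state=(5.949)
t=0.600: state=(6.293)
t=0.640: state=(6.354)
next step: t=0.660: state=(6.383) — x has crossed 6.37
linear interpolation between t=0.640 (6.35366) and t=0.660 (6.38272) → t≈0.651

t = 0.651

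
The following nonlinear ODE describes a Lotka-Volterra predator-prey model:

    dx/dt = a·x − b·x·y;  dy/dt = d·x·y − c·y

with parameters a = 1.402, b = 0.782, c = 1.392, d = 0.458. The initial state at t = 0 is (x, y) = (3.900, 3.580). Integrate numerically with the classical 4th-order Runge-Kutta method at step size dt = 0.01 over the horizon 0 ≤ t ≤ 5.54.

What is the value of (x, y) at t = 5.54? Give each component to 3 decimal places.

(x, y) = (1.436, 2.811)

t=0.000: state=(3.900, 3.580)
step 1 (dt=0.01): k1=(-5.450, 1.411), k2=(-5.434, 1.369), k3=(-5.433, 1.369), k4=(-5.416, 1.327); state += dt/6·(k1+2k2+2k3+k4)
t=0.010: state=(3.846, 3.594)
t=0.020: state=(3.792, 3.607)
t=0.030: state=(3.738, 3.619)
continuing one RK4 step at a time; state shown every 20 steps (Δt=0.2):
t=0.200: state=(2.910, 3.696)
t=0.400: state=(2.183, 3.525)
t=0.600: state=(1.708, 3.184)
t=0.800: state=(1.418, 2.778)
t=1.000: state=(1.255, 2.375)
t=1.200: state=(1.180, 2.008)
t=1.400: state=(1.170, 1.692)
t=1.600: state=(1.214, 1.428)
t=1.800: state=(1.308, 1.213)
t=2.000: state=(1.452, 1.042)
t=2.200: state=(1.651, 0.909)
t=2.400: state=(1.911, 0.809)
t=2.600: state=(2.242, 0.741)
t=2.800: state=(2.652, 0.701)
t=3.000: state=(3.150, 0.692)
t=3.200: state=(3.736, 0.717)
t=3.400: state=(4.399, 0.788)
t=3.600: state=(5.100, 0.921)
t=3.800: state=(5.750, 1.147)
t=4.000: state=(6.198, 1.505)
t=4.200: state=(6.240, 2.021)
t=4.400: state=(5.733, 2.659)
t=4.600: state=(4.767, 3.264)
t=4.800: state=(3.664, 3.634)
t=5.000: state=(2.726, 3.679)
t=5.200: state=(2.059, 3.460)
t=5.400: state=(1.631, 3.097)
t=5.540: state=(1.436, 2.811)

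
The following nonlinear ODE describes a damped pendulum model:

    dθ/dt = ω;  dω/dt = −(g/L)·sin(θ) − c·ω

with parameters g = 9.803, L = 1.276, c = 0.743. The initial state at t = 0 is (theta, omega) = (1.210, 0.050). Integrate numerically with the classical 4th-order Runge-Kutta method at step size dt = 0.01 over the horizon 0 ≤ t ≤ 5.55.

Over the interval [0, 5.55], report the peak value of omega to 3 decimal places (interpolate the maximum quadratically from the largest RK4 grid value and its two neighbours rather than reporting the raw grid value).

max omega = 1.666

t=0.000: state=(1.210, 0.050)
step 1 (dt=0.01): k1=(0.050, -7.225), k2=(0.014, -7.199), k3=(0.014, -7.199), k4=(-0.022, -7.172); state += dt/6·(k1+2k2+2k3+k4)
t=0.010: state=(1.210, -0.022)
t=0.020: state=(1.210, -0.093)
t=0.030: state=(1.208, -0.164)
continuing one RK4 step at a time; state shown every 20 steps (Δt=0.2):
t=0.200: state=(1.084, -1.269)
t=0.400: state=(0.727, -2.221)
t=0.600: state=(0.236, -2.568)
t=0.800: state=(-0.251, -2.185)
t=1.000: state=(-0.602, -1.270)
t=1.200: state=(-0.748, -0.181)
t=1.400: state=(-0.682, 0.796)
t=1.600: state=(-0.450, 1.460)
t=1.800: state=(-0.129, 1.664)
t=2.000: state=(0.183, 1.384)
t=2.200: state=(0.402, 0.764)
t=2.400: state=(0.481, 0.032)
t=2.600: state=(0.421, -0.607)
t=2.800: state=(0.255, -1.002)
t=3.000: state=(0.042, -1.072)
t=3.200: state=(-0.153, -0.835)
t=3.400: state=(-0.279, -0.401)
t=3.600: state=(-0.311, 0.081)
t=3.800: state=(-0.253, 0.475)
t=4.000: state=(-0.133, 0.686)
t=4.200: state=(0.007, 0.679)
t=4.400: state=(0.126, 0.484)
t=4.600: state=(0.193, 0.182)
t=4.800: state=(0.198, -0.128)
t=5.000: state=(0.147, -0.360)
t=5.200: state=(0.063, -0.461)
t=5.400: state=(-0.027, -0.420)
t=5.550: state=(-0.083, -0.313)
largest grid value and its neighbours: omega(1.770)=1.66562, omega(1.780)=1.66630, omega(1.790)=1.66571
parabola through these three points peaks at t≈1.780 with omega≈1.66630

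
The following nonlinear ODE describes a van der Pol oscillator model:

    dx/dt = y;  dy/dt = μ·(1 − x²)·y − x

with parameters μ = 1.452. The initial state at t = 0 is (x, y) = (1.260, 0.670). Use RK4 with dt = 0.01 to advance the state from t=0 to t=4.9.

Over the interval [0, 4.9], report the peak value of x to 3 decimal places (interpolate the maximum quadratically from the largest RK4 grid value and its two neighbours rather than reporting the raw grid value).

t=0.000: state=(1.260, 0.670)
step 1 (dt=0.01): k1=(0.670, -1.832), k2=(0.661, -1.835), k3=(0.661, -1.835), k4=(0.652, -1.838); state += dt/6·(k1+2k2+2k3+k4)
t=0.010: state=(1.267, 0.652)
t=0.020: state=(1.273, 0.633)
t=0.030: state=(1.279, 0.615)
continuing one RK4 step at a time; state shown every 20 steps (Δt=0.2):
t=0.200: state=(1.357, 0.306)
t=0.400: state=(1.386, -0.006)
t=0.600: state=(1.360, -0.247)
t=0.800: state=(1.291, -0.437)
t=1.000: state=(1.186, -0.604)
t=1.200: state=(1.048, -0.778)
t=1.400: state=(0.872, -0.990)
t=1.600: state=(0.647, -1.280)
t=1.800: state=(0.352, -1.700)
t=2.000: state=(-0.045, -2.287)
t=2.200: state=(-0.566, -2.898)
t=2.400: state=(-1.165, -2.917)
t=2.600: state=(-1.660, -1.902)
t=2.800: state=(-1.916, -0.722)
t=3.000: state=(-1.984, -0.050)
t=3.200: state=(-1.961, 0.246)
t=3.400: state=(-1.897, 0.379)
t=3.600: state=(-1.813, 0.453)
t=3.800: state=(-1.716, 0.510)
t=4.000: state=(-1.609, 0.567)
t=4.200: state=(-1.489, 0.633)
t=4.400: state=(-1.354, 0.718)
t=4.600: state=(-1.200, 0.832)
t=4.800: state=(-1.018, 0.993)
t=4.900: state=(-0.914, 1.100)
largest grid value and its neighbours: x(0.390)=1.38610, x(0.400)=1.38611, x(0.410)=1.38598
parabola through these three points peaks at t≈0.396 with x≈1.38613

max x = 1.386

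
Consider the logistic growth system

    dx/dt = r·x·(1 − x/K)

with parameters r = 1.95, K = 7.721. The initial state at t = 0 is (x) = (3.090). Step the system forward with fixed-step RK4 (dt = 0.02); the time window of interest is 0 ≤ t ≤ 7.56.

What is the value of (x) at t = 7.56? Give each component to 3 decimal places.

(x) = (7.721)

t=0.000: state=(3.090)
step 1 (dt=0.02): k1=(3.614), k2=(3.628), k3=(3.628), k4=(3.641); state += dt/6·(k1+2k2+2k3+k4)
t=0.020: state=(3.163)
t=0.040: state=(3.236)
t=0.060: state=(3.309)
continuing one RK4 step at a time; state shown every 25 steps (Δt=0.5):
t=0.500: state=(4.933)
t=1.000: state=(6.364)
t=1.500: state=(7.146)
t=2.000: state=(7.494)
t=2.500: state=(7.634)
t=3.000: state=(7.688)
t=3.500: state=(7.708)
t=4.000: state=(7.716)
t=4.500: state=(7.719)
t=5.000: state=(7.720)
t=5.500: state=(7.721)
t=6.000: state=(7.721)
t=6.500: state=(7.721)
t=7.000: state=(7.721)
t=7.500: state=(7.721)
t=7.560: state=(7.721)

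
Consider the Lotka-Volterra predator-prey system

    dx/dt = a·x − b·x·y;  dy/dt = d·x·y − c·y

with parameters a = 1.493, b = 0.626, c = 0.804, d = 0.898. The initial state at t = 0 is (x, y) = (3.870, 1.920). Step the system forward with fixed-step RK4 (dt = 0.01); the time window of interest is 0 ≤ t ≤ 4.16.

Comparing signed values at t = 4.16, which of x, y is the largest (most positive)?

largest component: y

t=0.000: state=(3.870, 1.920)
step 1 (dt=0.01): k1=(1.126, 5.129), k2=(1.066, 5.207), k3=(1.065, 5.208), k4=(1.003, 5.287); state += dt/6·(k1+2k2+2k3+k4)
t=0.010: state=(3.881, 1.972)
t=0.020: state=(3.890, 2.026)
t=0.030: state=(3.898, 2.081)
continuing one RK4 step at a time; state shown every 20 steps (Δt=0.2):
t=0.200: state=(3.793, 3.286)
t=0.400: state=(3.014, 5.206)
t=0.600: state=(1.891, 6.885)
t=0.800: state=(1.020, 7.567)
t=1.000: state=(0.536, 7.372)
t=1.200: state=(0.298, 6.748)
t=1.400: state=(0.181, 5.991)
t=1.600: state=(0.121, 5.238)
t=1.800: state=(0.088, 4.543)
t=2.000: state=(0.070, 3.923)
t=2.200: state=(0.060, 3.379)
t=2.400: state=(0.054, 2.907)
t=2.600: state=(0.052, 2.499)
t=2.800: state=(0.053, 2.148)
t=3.000: state=(0.055, 1.847)
t=3.200: state=(0.060, 1.589)
t=3.400: state=(0.068, 1.368)
t=3.600: state=(0.078, 1.180)
t=3.800: state=(0.091, 1.020)
t=4.000: state=(0.109, 0.884)
t=4.160: state=(0.128, 0.791)
compare at T: x=0.128, y=0.791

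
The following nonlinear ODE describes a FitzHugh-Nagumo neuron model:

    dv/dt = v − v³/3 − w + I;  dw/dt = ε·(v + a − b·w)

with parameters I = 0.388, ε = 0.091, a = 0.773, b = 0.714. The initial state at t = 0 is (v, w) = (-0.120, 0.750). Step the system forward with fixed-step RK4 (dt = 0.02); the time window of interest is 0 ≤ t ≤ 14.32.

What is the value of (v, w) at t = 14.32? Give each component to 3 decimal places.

(v, w) = (-1.229, -0.270)

t=0.000: state=(-0.120, 0.750)
step 1 (dt=0.02): k1=(-0.481, 0.011), k2=(-0.486, 0.010), k3=(-0.486, 0.010), k4=(-0.491, 0.010); state += dt/6·(k1+2k2+2k3+k4)
t=0.020: state=(-0.130, 0.750)
t=0.040: state=(-0.140, 0.750)
t=0.060: state=(-0.150, 0.751)
continuing one RK4 step at a time; state shown every 25 steps (Δt=0.5):
t=0.500: state=(-0.428, 0.749)
t=1.000: state=(-0.877, 0.731)
t=1.500: state=(-1.354, 0.692)
t=2.000: state=(-1.658, 0.636)
t=2.500: state=(-1.771, 0.573)
t=3.000: state=(-1.791, 0.509)
t=3.500: state=(-1.779, 0.448)
t=4.000: state=(-1.757, 0.389)
t=4.500: state=(-1.731, 0.333)
t=5.000: state=(-1.704, 0.280)
t=5.500: state=(-1.677, 0.230)
t=6.000: state=(-1.650, 0.183)
t=6.500: state=(-1.624, 0.138)
t=7.000: state=(-1.597, 0.096)
t=7.500: state=(-1.571, 0.057)
t=8.000: state=(-1.545, 0.020)
t=8.500: state=(-1.519, -0.015)
t=9.000: state=(-1.493, -0.047)
t=9.500: state=(-1.467, -0.077)
t=10.000: state=(-1.442, -0.105)
t=10.500: state=(-1.417, -0.131)
t=11.000: state=(-1.392, -0.155)
t=11.500: state=(-1.367, -0.178)
t=12.000: state=(-1.342, -0.198)
t=12.500: state=(-1.317, -0.216)
t=13.000: state=(-1.293, -0.233)
t=13.500: state=(-1.268, -0.249)
t=14.000: state=(-1.244, -0.262)
t=14.320: state=(-1.229, -0.270)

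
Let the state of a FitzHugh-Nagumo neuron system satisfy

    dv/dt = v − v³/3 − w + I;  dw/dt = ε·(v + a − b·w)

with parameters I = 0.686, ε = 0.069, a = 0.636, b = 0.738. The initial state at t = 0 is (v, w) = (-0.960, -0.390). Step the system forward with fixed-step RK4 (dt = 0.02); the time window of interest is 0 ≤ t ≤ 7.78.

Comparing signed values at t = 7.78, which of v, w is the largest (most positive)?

t=0.000: state=(-0.960, -0.390)
step 1 (dt=0.02): k1=(0.411, -0.002), k2=(0.411, -0.002), k3=(0.411, -0.002), k4=(0.412, -0.002); state += dt/6·(k1+2k2+2k3+k4)
t=0.020: state=(-0.952, -0.390)
t=0.040: state=(-0.944, -0.390)
t=0.060: state=(-0.935, -0.390)
continuing one RK4 step at a time; state shown every 25 steps (Δt=0.5):
t=0.500: state=(-0.744, -0.388)
t=1.000: state=(-0.477, -0.377)
t=1.500: state=(-0.093, -0.356)
t=2.000: state=(0.509, -0.319)
t=2.500: state=(1.302, -0.259)
t=3.000: state=(1.843, -0.176)
t=3.500: state=(1.999, -0.083)
t=4.000: state=(2.011, 0.009)
t=4.500: state=(1.991, 0.099)
t=5.000: state=(1.963, 0.185)
t=5.500: state=(1.934, 0.268)
t=6.000: state=(1.904, 0.349)
t=6.500: state=(1.874, 0.426)
t=7.000: state=(1.844, 0.500)
t=7.500: state=(1.814, 0.572)
t=7.780: state=(1.797, 0.610)
compare at T: v=1.797, w=0.610

largest component: v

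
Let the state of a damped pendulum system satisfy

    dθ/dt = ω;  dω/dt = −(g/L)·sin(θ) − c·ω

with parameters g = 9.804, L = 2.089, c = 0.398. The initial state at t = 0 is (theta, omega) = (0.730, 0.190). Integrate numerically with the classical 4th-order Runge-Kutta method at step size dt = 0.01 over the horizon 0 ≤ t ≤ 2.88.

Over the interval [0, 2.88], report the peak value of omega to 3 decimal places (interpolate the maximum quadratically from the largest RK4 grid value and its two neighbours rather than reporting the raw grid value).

max omega = 1.012

t=0.000: state=(0.730, 0.190)
step 1 (dt=0.01): k1=(0.190, -3.205), k2=(0.174, -3.202), k3=(0.174, -3.202), k4=(0.158, -3.199); state += dt/6·(k1+2k2+2k3+k4)
t=0.010: state=(0.732, 0.158)
t=0.020: state=(0.733, 0.126)
t=0.030: state=(0.734, 0.094)
continuing one RK4 step at a time; state shown every 10 steps (Δt=0.1):
t=0.100: state=(0.733, -0.126)
t=0.200: state=(0.705, -0.425)
t=0.300: state=(0.649, -0.697)
t=0.400: state=(0.567, -0.933)
t=0.500: state=(0.464, -1.124)
t=0.600: state=(0.344, -1.261)
t=0.700: state=(0.214, -1.339)
t=0.800: state=(0.078, -1.353)
t=0.900: state=(-0.055, -1.306)
t=1.000: state=(-0.181, -1.200)
t=1.100: state=(-0.293, -1.044)
t=1.200: state=(-0.388, -0.849)
t=1.300: state=(-0.462, -0.625)
t=1.400: state=(-0.513, -0.385)
t=1.500: state=(-0.539, -0.138)
t=1.600: state=(-0.540, 0.105)
t=1.700: state=(-0.518, 0.334)
t=1.800: state=(-0.474, 0.541)
t=1.900: state=(-0.411, 0.717)
t=2.000: state=(-0.332, 0.857)
t=2.100: state=(-0.241, 0.954)
t=2.200: state=(-0.143, 1.004)
t=2.300: state=(-0.042, 1.007)
t=2.400: state=(0.057, 0.964)
t=2.500: state=(0.149, 0.879)
t=2.600: state=(0.231, 0.757)
t=2.700: state=(0.300, 0.606)
t=2.800: state=(0.352, 0.434)
t=2.880: state=(0.381, 0.288)
largest grid value and its neighbours: omega(2.250)=1.01178, omega(2.260)=1.01186, omega(2.270)=1.01147
parabola through these three points peaks at t≈2.257 with omega≈1.01189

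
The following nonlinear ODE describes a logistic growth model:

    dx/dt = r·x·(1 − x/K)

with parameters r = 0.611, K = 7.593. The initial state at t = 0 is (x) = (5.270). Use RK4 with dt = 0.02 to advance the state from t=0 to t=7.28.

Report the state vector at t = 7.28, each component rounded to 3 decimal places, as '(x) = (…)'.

t=0.000: state=(5.270)
step 1 (dt=0.02): k1=(0.985), k2=(0.983), k3=(0.983), k4=(0.980); state += dt/6·(k1+2k2+2k3+k4)
t=0.020: state=(5.290)
t=0.040: state=(5.309)
t=0.060: state=(5.329)
continuing one RK4 step at a time; state shown every 25 steps (Δt=0.5):
t=0.500: state=(5.732)
t=1.000: state=(6.127)
t=1.500: state=(6.455)
t=2.000: state=(6.720)
t=2.500: state=(6.930)
t=3.000: state=(7.093)
t=3.500: state=(7.218)
t=4.000: state=(7.313)
t=4.500: state=(7.385)
t=5.000: state=(7.438)
t=5.500: state=(7.479)
t=6.000: state=(7.508)
t=6.500: state=(7.530)
t=7.000: state=(7.547)
t=7.280: state=(7.554)

(x) = (7.554)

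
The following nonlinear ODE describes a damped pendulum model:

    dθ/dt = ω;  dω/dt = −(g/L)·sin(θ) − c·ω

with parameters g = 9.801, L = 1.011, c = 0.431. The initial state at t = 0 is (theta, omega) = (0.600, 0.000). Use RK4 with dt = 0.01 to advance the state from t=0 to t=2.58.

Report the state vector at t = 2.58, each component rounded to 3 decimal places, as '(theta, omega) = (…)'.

t=0.000: state=(0.600, 0.000)
step 1 (dt=0.01): k1=(0.000, -5.474), k2=(-0.027, -5.462), k3=(-0.027, -5.461), k4=(-0.055, -5.448); state += dt/6·(k1+2k2+2k3+k4)
t=0.010: state=(0.600, -0.055)
t=0.020: state=(0.599, -0.109)
t=0.030: state=(0.598, -0.163)
continuing one RK4 step at a time; state shown every 10 steps (Δt=0.1):
t=0.100: state=(0.573, -0.529)
t=0.200: state=(0.496, -0.993)
t=0.300: state=(0.378, -1.355)
t=0.400: state=(0.230, -1.583)
t=0.500: state=(0.067, -1.656)
t=0.600: state=(-0.096, -1.571)
t=0.700: state=(-0.243, -1.343)
t=0.800: state=(-0.361, -1.001)
t=0.900: state=(-0.440, -0.586)
t=1.000: state=(-0.477, -0.138)
t=1.100: state=(-0.468, 0.303)
t=1.200: state=(-0.418, 0.699)
t=1.300: state=(-0.331, 1.019)
t=1.400: state=(-0.217, 1.234)
t=1.500: state=(-0.088, 1.326)
t=1.600: state=(0.044, 1.291)
t=1.700: state=(0.166, 1.136)
t=1.800: state=(0.267, 0.882)
t=1.900: state=(0.340, 0.558)
t=2.000: state=(0.378, 0.199)
t=2.100: state=(0.380, -0.163)
t=2.200: state=(0.346, -0.496)
t=2.300: state=(0.282, -0.770)
t=2.400: state=(0.195, -0.963)
t=2.500: state=(0.093, -1.059)
t=2.580: state=(0.008, -1.061)

(theta, omega) = (0.008, -1.061)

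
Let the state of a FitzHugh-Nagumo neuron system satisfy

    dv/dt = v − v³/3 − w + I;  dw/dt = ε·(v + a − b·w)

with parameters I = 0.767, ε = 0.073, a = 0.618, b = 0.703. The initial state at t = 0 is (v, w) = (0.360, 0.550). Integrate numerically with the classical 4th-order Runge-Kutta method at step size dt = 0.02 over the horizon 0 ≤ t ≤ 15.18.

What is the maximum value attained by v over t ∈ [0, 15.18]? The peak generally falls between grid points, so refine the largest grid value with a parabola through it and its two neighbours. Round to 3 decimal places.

t=0.000: state=(0.360, 0.550)
step 1 (dt=0.02): k1=(0.561, 0.043), k2=(0.566, 0.044), k3=(0.566, 0.044), k4=(0.570, 0.044); state += dt/6·(k1+2k2+2k3+k4)
t=0.020: state=(0.371, 0.551)
t=0.040: state=(0.383, 0.552)
t=0.060: state=(0.394, 0.553)
continuing one RK4 step at a time; state shown every 25 steps (Δt=0.5):
t=0.500: state=(0.696, 0.577)
t=1.000: state=(1.104, 0.617)
t=1.500: state=(1.447, 0.670)
t=2.000: state=(1.631, 0.731)
t=2.500: state=(1.692, 0.795)
t=3.000: state=(1.696, 0.859)
t=3.500: state=(1.677, 0.920)
t=4.000: state=(1.650, 0.979)
t=4.500: state=(1.619, 1.035)
t=5.000: state=(1.586, 1.089)
t=5.500: state=(1.553, 1.140)
t=6.000: state=(1.518, 1.189)
t=6.500: state=(1.483, 1.235)
t=7.000: state=(1.446, 1.279)
t=7.500: state=(1.409, 1.320)
t=8.000: state=(1.370, 1.359)
t=8.500: state=(1.329, 1.396)
t=9.000: state=(1.287, 1.430)
t=9.500: state=(1.243, 1.461)
t=10.000: state=(1.196, 1.491)
t=10.500: state=(1.145, 1.517)
t=11.000: state=(1.090, 1.541)
t=11.500: state=(1.028, 1.563)
t=12.000: state=(0.959, 1.581)
t=12.500: state=(0.878, 1.597)
t=13.000: state=(0.779, 1.608)
t=13.500: state=(0.654, 1.616)
t=14.000: state=(0.483, 1.618)
t=14.500: state=(0.233, 1.612)
t=15.000: state=(-0.160, 1.595)
t=15.180: state=(-0.353, 1.586)
largest grid value and its neighbours: v(2.760)=1.69870, v(2.780)=1.69874, v(2.800)=1.69873
parabola through these three points peaks at t≈2.786 with v≈1.69874

max v = 1.699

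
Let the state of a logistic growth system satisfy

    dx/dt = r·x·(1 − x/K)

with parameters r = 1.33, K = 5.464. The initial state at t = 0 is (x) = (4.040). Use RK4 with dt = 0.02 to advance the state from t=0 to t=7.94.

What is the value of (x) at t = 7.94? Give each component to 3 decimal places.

(x) = (5.464)

t=0.000: state=(4.040)
step 1 (dt=0.02): k1=(1.400), k2=(1.391), k3=(1.391), k4=(1.382); state += dt/6·(k1+2k2+2k3+k4)
t=0.020: state=(4.068)
t=0.040: state=(4.095)
t=0.060: state=(4.122)
continuing one RK4 step at a time; state shown every 25 steps (Δt=0.5):
t=0.500: state=(4.626)
t=1.000: state=(4.998)
t=1.500: state=(5.214)
t=2.000: state=(5.333)
t=2.500: state=(5.396)
t=3.000: state=(5.429)
t=3.500: state=(5.446)
t=4.000: state=(5.455)
t=4.500: state=(5.459)
t=5.000: state=(5.462)
t=5.500: state=(5.463)
t=6.000: state=(5.463)
t=6.500: state=(5.464)
t=7.000: state=(5.464)
t=7.500: state=(5.464)
t=7.940: state=(5.464)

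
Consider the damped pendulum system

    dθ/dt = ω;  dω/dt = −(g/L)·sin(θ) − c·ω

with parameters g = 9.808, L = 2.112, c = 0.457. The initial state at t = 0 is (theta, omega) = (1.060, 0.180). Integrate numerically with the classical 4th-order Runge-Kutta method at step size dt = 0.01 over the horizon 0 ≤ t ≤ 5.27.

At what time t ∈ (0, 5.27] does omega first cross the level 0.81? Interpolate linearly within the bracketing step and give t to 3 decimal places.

t=0.000: state=(1.060, 0.180)
step 1 (dt=0.01): k1=(0.180, -4.133), k2=(0.159, -4.126), k3=(0.159, -4.126), k4=(0.139, -4.118); state += dt/6·(k1+2k2+2k3+k4)
t=0.010: state=(1.062, 0.139)
t=0.020: state=(1.063, 0.098)
t=0.030: state=(1.064, 0.057)
continuing one RK4 step at a time; state shown every 20 steps (Δt=0.2):
t=0.200: state=(1.016, -0.606)
t=0.400: state=(0.826, -1.264)
t=0.600: state=(0.524, -1.710)
t=0.800: state=(0.162, -1.857)
t=1.000: state=(-0.196, -1.675)
t=1.200: state=(-0.490, -1.223)
t=1.400: state=(-0.675, -0.620)
t=1.600: state=(-0.735, 0.017)
t=1.800: state=(-0.673, 0.596)
t=1.880: state=(-0.617, 0.794)
next step: t=1.890: state=(-0.609, 0.817) — omega has crossed 0.81
linear interpolation between t=1.880 (0.79408) and t=1.890 (0.81711) → t≈1.887

t = 1.887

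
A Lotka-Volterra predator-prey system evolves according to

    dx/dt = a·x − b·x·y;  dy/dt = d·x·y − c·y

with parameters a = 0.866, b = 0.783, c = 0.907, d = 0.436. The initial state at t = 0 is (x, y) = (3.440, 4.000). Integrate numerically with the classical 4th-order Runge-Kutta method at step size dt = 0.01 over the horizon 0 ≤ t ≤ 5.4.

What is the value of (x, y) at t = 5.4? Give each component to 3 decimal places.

t=0.000: state=(3.440, 4.000)
step 1 (dt=0.01): k1=(-7.795, 2.371), k2=(-7.738, 2.310), k3=(-7.738, 2.311), k4=(-7.681, 2.249); state += dt/6·(k1+2k2+2k3+k4)
t=0.010: state=(3.363, 4.023)
t=0.020: state=(3.286, 4.045)
t=0.030: state=(3.211, 4.066)
continuing one RK4 step at a time; state shown every 20 steps (Δt=0.2):
t=0.200: state=(2.133, 4.238)
t=0.400: state=(1.316, 4.096)
t=0.600: state=(0.845, 3.747)
t=0.800: state=(0.578, 3.322)
t=1.000: state=(0.422, 2.892)
t=1.200: state=(0.330, 2.492)
t=1.400: state=(0.273, 2.134)
t=1.600: state=(0.238, 1.819)
t=1.800: state=(0.218, 1.548)
t=2.000: state=(0.207, 1.315)
t=2.200: state=(0.204, 1.117)
t=2.400: state=(0.206, 0.948)
t=2.600: state=(0.214, 0.806)
t=2.800: state=(0.226, 0.685)
t=3.000: state=(0.244, 0.583)
t=3.200: state=(0.266, 0.497)
t=3.400: state=(0.295, 0.425)
t=3.600: state=(0.329, 0.364)
t=3.800: state=(0.371, 0.313)
t=4.000: state=(0.422, 0.270)
t=4.200: state=(0.482, 0.235)
t=4.400: state=(0.554, 0.205)
t=4.600: state=(0.640, 0.180)
t=4.800: state=(0.741, 0.159)
t=5.000: state=(0.860, 0.142)
t=5.200: state=(1.001, 0.129)
t=5.400: state=(1.168, 0.118)

(x, y) = (1.168, 0.118)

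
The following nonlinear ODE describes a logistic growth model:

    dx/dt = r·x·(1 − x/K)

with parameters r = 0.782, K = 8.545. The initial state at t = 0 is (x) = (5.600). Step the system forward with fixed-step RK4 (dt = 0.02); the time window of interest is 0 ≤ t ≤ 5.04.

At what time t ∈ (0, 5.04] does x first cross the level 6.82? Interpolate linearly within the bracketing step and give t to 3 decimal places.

t=0.000: state=(5.600)
step 1 (dt=0.02): k1=(1.509), k2=(1.506), k3=(1.506), k4=(1.502); state += dt/6·(k1+2k2+2k3+k4)
t=0.020: state=(5.630)
t=0.040: state=(5.660)
t=0.060: state=(5.690)
continuing one RK4 step at a time; state shown every 10 steps (Δt=0.2):
t=0.200: state=(5.894)
t=0.400: state=(6.171)
t=0.600: state=(6.430)
t=0.800: state=(6.669)
t=0.920: state=(6.803)
next step: t=0.940: state=(6.824) — x has crossed 6.82
linear interpolation between t=0.920 (6.80268) and t=0.940 (6.82427) → t≈0.936

t = 0.936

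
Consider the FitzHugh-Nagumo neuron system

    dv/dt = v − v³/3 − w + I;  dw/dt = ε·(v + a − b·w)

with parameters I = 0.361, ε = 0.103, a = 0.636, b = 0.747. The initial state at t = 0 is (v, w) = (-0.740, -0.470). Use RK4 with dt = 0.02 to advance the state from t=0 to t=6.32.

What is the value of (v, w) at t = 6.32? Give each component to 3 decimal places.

(v, w) = (1.684, 0.557)

t=0.000: state=(-0.740, -0.470)
step 1 (dt=0.02): k1=(0.226, 0.025), k2=(0.227, 0.026), k3=(0.227, 0.026), k4=(0.228, 0.026); state += dt/6·(k1+2k2+2k3+k4)
t=0.020: state=(-0.735, -0.469)
t=0.040: state=(-0.731, -0.469)
t=0.060: state=(-0.726, -0.468)
continuing one RK4 step at a time; state shown every 25 steps (Δt=0.5):
t=0.500: state=(-0.615, -0.454)
t=1.000: state=(-0.456, -0.432)
t=1.500: state=(-0.234, -0.402)
t=2.000: state=(0.097, -0.358)
t=2.500: state=(0.599, -0.296)
t=3.000: state=(1.221, -0.206)
t=3.500: state=(1.669, -0.092)
t=4.000: state=(1.827, 0.033)
t=4.500: state=(1.841, 0.157)
t=5.000: state=(1.810, 0.275)
t=5.500: state=(1.765, 0.387)
t=6.000: state=(1.716, 0.493)
t=6.320: state=(1.684, 0.557)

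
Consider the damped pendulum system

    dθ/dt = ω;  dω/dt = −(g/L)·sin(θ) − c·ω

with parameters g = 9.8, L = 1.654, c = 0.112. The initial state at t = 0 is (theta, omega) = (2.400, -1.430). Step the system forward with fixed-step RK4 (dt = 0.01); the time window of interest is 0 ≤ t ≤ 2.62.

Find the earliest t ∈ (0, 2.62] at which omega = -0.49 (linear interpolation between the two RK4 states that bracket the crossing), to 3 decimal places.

t=0.000: state=(2.400, -1.430)
step 1 (dt=0.01): k1=(-1.430, -3.842), k2=(-1.449, -3.871), k3=(-1.449, -3.871), k4=(-1.469, -3.901); state += dt/6·(k1+2k2+2k3+k4)
t=0.010: state=(2.386, -1.469)
t=0.020: state=(2.371, -1.508)
t=0.030: state=(2.355, -1.548)
continuing one RK4 step at a time; state shown every 10 steps (Δt=0.1):
t=0.100: state=(2.237, -1.844)
t=0.200: state=(2.029, -2.320)
t=0.300: state=(1.771, -2.850)
t=0.400: state=(1.458, -3.404)
t=0.500: state=(1.091, -3.927)
t=0.600: state=(0.677, -4.337)
t=0.700: state=(0.231, -4.545)
t=0.800: state=(-0.224, -4.496)
t=0.900: state=(-0.660, -4.194)
t=1.000: state=(-1.056, -3.703)
t=1.100: state=(-1.397, -3.109)
t=1.200: state=(-1.677, -2.487)
t=1.300: state=(-1.896, -1.886)
t=1.400: state=(-2.056, -1.325)
t=1.500: state=(-2.162, -0.806)
t=1.560: state=(-2.201, -0.510)
next step: t=1.570: state=(-2.206, -0.462) — omega has crossed -0.49
linear interpolation between t=1.560 (-0.51041) and t=1.570 (-0.46210) → t≈1.564

t = 1.564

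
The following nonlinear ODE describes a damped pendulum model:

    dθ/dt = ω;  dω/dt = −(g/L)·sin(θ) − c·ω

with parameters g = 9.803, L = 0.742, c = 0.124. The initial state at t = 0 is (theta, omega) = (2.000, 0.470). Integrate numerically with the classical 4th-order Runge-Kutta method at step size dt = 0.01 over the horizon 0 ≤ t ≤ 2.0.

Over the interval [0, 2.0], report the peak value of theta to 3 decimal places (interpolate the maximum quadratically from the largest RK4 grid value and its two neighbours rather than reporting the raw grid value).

max theta = 2.009

t=0.000: state=(2.000, 0.470)
step 1 (dt=0.01): k1=(0.470, -12.072), k2=(0.410, -12.051), k3=(0.410, -12.053), k4=(0.349, -12.034); state += dt/6·(k1+2k2+2k3+k4)
t=0.010: state=(2.004, 0.349)
t=0.020: state=(2.007, 0.229)
t=0.030: state=(2.009, 0.109)
continuing one RK4 step at a time; state shown every 10 steps (Δt=0.1):
t=0.100: state=(1.987, -0.728)
t=0.200: state=(1.854, -1.947)
t=0.300: state=(1.596, -3.215)
t=0.400: state=(1.211, -4.464)
t=0.500: state=(0.711, -5.480)
t=0.600: state=(0.134, -5.947)
t=0.700: state=(-0.453, -5.664)
t=0.800: state=(-0.977, -4.735)
t=0.900: state=(-1.389, -3.464)
t=1.000: state=(-1.668, -2.113)
t=1.100: state=(-1.813, -0.797)
t=1.200: state=(-1.828, 0.482)
t=1.300: state=(-1.716, 1.759)
t=1.400: state=(-1.476, 3.046)
t=1.500: state=(-1.109, 4.268)
t=1.600: state=(-0.632, 5.216)
t=1.700: state=(-0.085, 5.609)
t=1.800: state=(0.466, 5.290)
t=1.900: state=(0.953, 4.370)
t=2.000: state=(1.329, 3.123)
largest grid value and its neighbours: theta(0.030)=2.00868, theta(0.040)=2.00918, theta(0.050)=2.00848
parabola through these three points peaks at t≈0.039 with theta≈2.00918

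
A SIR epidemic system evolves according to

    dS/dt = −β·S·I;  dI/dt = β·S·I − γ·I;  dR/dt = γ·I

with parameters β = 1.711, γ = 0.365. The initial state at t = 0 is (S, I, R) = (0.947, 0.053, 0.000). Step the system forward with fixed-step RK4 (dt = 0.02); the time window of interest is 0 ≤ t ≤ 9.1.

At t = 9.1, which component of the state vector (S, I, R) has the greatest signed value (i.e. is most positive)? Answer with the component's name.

t=0.000: state=(0.947, 0.053, 0.000)
step 1 (dt=0.02): k1=(-0.086, 0.067, 0.019), k2=(-0.087, 0.067, 0.020), k3=(-0.087, 0.067, 0.020), k4=(-0.088, 0.068, 0.020); state += dt/6·(k1+2k2+2k3+k4)
t=0.020: state=(0.945, 0.054, 0.000)
t=0.040: state=(0.943, 0.056, 0.001)
t=0.060: state=(0.942, 0.057, 0.001)
continuing one RK4 step at a time; state shown every 25 steps (Δt=0.5):
t=0.500: state=(0.890, 0.097, 0.013)
t=1.000: state=(0.796, 0.167, 0.037)
t=1.500: state=(0.664, 0.260, 0.076)
t=2.000: state=(0.509, 0.358, 0.132)
t=2.500: state=(0.362, 0.433, 0.205)
t=3.000: state=(0.246, 0.466, 0.288)
t=3.500: state=(0.165, 0.462, 0.373)
t=4.000: state=(0.112, 0.433, 0.455)
t=4.500: state=(0.079, 0.391, 0.530)
t=5.000: state=(0.058, 0.345, 0.597)
t=5.500: state=(0.044, 0.300, 0.656)
t=6.000: state=(0.034, 0.258, 0.707)
t=6.500: state=(0.028, 0.221, 0.751)
t=7.000: state=(0.024, 0.188, 0.788)
t=7.500: state=(0.020, 0.160, 0.820)
t=8.000: state=(0.018, 0.135, 0.847)
t=8.500: state=(0.016, 0.114, 0.869)
t=9.000: state=(0.015, 0.097, 0.889)
t=9.100: state=(0.014, 0.093, 0.892)
compare at T: S=0.014, I=0.093, R=0.892

largest component: R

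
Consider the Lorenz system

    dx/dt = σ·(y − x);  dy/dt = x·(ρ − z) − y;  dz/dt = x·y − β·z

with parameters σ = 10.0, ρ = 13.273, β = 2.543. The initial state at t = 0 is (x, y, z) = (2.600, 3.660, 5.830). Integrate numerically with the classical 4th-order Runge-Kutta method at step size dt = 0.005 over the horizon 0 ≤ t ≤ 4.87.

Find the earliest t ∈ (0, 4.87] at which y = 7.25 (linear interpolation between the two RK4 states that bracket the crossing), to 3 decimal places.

t=0.000: state=(2.600, 3.660, 5.830)
step 1 (dt=0.005): k1=(10.600, 15.692, -5.310), k2=(10.727, 15.885, -5.076), k3=(10.729, 15.885, -5.075), k4=(10.858, 16.079, -4.838); state += dt/6·(k1+2k2+2k3+k4)
t=0.005: state=(2.654, 3.739, 5.805)
t=0.010: state=(2.709, 3.821, 5.782)
t=0.015: state=(2.765, 3.904, 5.761)
t=0.160: state=(5.080, 7.151, 6.651)
next step: t=0.165: state=(5.185, 7.284, 6.751) — y has crossed 7.25
linear interpolation between t=0.160 (7.15141) and t=0.165 (7.28399) → t≈0.164

t = 0.164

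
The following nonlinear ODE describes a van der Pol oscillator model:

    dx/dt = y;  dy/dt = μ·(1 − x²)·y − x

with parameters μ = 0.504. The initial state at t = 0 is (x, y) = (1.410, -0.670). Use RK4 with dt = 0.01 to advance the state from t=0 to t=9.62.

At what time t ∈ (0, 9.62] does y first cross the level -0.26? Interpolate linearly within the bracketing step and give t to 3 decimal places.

t=0.000: state=(1.410, -0.670)
step 1 (dt=0.01): k1=(-0.670, -1.076), k2=(-0.675, -1.074), k3=(-0.675, -1.074), k4=(-0.681, -1.071); state += dt/6·(k1+2k2+2k3+k4)
t=0.010: state=(1.403, -0.681)
t=0.020: state=(1.396, -0.691)
t=0.030: state=(1.389, -0.702)
continuing one RK4 step at a time; state shown every 50 steps (Δt=0.5):
t=0.500: state=(0.947, -1.175)
t=1.000: state=(0.230, -1.701)
t=1.500: state=(-0.722, -1.999)
t=2.000: state=(-1.581, -1.239)
t=2.390: state=(-1.870, -0.265)
next step: t=2.400: state=(-1.873, -0.243) — y has crossed -0.26
linear interpolation between t=2.390 (-0.26488) and t=2.400 (-0.24297) → t≈2.392

t = 2.392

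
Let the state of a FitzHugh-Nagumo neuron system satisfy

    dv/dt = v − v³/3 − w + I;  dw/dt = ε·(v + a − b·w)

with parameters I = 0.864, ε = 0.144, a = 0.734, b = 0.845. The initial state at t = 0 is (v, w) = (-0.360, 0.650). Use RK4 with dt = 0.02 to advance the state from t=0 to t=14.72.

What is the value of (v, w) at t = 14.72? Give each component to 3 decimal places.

t=0.000: state=(-0.360, 0.650)
step 1 (dt=0.02): k1=(-0.130, -0.025), k2=(-0.131, -0.025), k3=(-0.131, -0.025), k4=(-0.132, -0.026); state += dt/6·(k1+2k2+2k3+k4)
t=0.020: state=(-0.363, 0.649)
t=0.040: state=(-0.365, 0.649)
t=0.060: state=(-0.368, 0.648)
continuing one RK4 step at a time; state shown every 25 steps (Δt=0.5):
t=0.500: state=(-0.437, 0.635)
t=1.000: state=(-0.542, 0.615)
t=1.500: state=(-0.677, 0.587)
t=2.000: state=(-0.835, 0.551)
t=2.500: state=(-0.996, 0.506)
t=3.000: state=(-1.134, 0.453)
t=3.500: state=(-1.229, 0.394)
t=4.000: state=(-1.277, 0.335)
t=4.500: state=(-1.286, 0.276)
t=5.000: state=(-1.269, 0.222)
t=5.500: state=(-1.234, 0.173)
t=6.000: state=(-1.187, 0.129)
t=6.500: state=(-1.130, 0.092)
t=7.000: state=(-1.064, 0.061)
t=7.500: state=(-0.989, 0.037)
t=8.000: state=(-0.902, 0.020)
t=8.500: state=(-0.800, 0.011)
t=9.000: state=(-0.675, 0.010)
t=9.500: state=(-0.512, 0.019)
t=10.000: state=(-0.285, 0.041)
t=10.500: state=(0.055, 0.081)
t=11.000: state=(0.573, 0.148)
t=11.500: state=(1.218, 0.253)
t=12.000: state=(1.678, 0.393)
t=12.500: state=(1.831, 0.545)
t=13.000: state=(1.835, 0.693)
t=13.500: state=(1.795, 0.830)
t=14.000: state=(1.742, 0.956)
t=14.500: state=(1.685, 1.070)
t=14.720: state=(1.659, 1.117)

(v, w) = (1.659, 1.117)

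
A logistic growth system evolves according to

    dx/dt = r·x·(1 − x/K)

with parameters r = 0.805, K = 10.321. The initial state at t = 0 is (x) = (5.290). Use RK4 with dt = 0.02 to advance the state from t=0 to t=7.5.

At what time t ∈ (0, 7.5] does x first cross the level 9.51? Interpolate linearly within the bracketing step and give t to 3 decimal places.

t=0.000: state=(5.290)
step 1 (dt=0.02): k1=(2.076), k2=(2.075), k3=(2.075), k4=(2.075); state += dt/6·(k1+2k2+2k3+k4)
t=0.020: state=(5.332)
t=0.040: state=(5.373)
t=0.060: state=(5.414)
continuing one RK4 step at a time; state shown every 25 steps (Δt=0.5):
t=0.500: state=(6.309)
t=1.000: state=(7.242)
t=1.500: state=(8.036)
t=2.000: state=(8.672)
t=2.500: state=(9.157)
t=2.980: state=(9.500)
next step: t=3.000: state=(9.513) — x has crossed 9.51
linear interpolation between t=2.980 (9.50043) and t=3.000 (9.51251) → t≈2.996

t = 2.996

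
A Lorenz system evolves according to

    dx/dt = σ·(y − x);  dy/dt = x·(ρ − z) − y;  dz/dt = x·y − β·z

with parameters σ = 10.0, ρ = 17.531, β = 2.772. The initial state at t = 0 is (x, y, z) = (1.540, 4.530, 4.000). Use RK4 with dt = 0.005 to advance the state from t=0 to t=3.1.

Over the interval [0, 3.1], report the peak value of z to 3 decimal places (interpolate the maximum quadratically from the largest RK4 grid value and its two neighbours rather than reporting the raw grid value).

t=0.000: state=(1.540, 4.530, 4.000)
step 1 (dt=0.005): k1=(29.900, 16.308, -4.112), k2=(29.560, 17.295, -3.679), k3=(29.593, 17.279, -3.682), k4=(29.284, 18.255, -3.245); state += dt/6·(k1+2k2+2k3+k4)
t=0.005: state=(1.688, 4.616, 3.982)
t=0.010: state=(1.833, 4.712, 3.968)
t=0.015: state=(1.976, 4.818, 3.958)
continuing one RK4 step at a time; state shown every 40 steps (Δt=0.2):
t=0.200: state=(8.743, 13.633, 10.002)
t=0.400: state=(9.808, 4.063, 25.771)
t=0.600: state=(1.251, -0.409, 15.362)
t=0.800: state=(0.084, -0.005, 8.811)
t=1.000: state=(0.070, 0.110, 5.061)
t=1.200: state=(0.267, 0.461, 2.914)
t=1.400: state=(1.209, 2.148, 1.813)
t=1.600: state=(5.674, 9.841, 4.109)
t=1.800: state=(13.155, 11.031, 26.187)
t=2.000: state=(2.120, -1.457, 18.540)
t=2.200: state=(-0.877, -1.457, 10.641)
t=2.400: state=(-2.532, -3.937, 6.796)
t=2.600: state=(-7.829, -11.731, 10.380)
t=2.800: state=(-10.232, -6.502, 24.376)
t=3.000: state=(-2.743, -0.905, 16.292)
t=3.100: state=(-1.755, -1.440, 12.554)
largest grid value and its neighbours: z(1.830)=27.42159, z(1.835)=27.45124, z(1.840)=27.43557
parabola through these three points peaks at t≈1.836 with z≈27.45178

max z = 27.452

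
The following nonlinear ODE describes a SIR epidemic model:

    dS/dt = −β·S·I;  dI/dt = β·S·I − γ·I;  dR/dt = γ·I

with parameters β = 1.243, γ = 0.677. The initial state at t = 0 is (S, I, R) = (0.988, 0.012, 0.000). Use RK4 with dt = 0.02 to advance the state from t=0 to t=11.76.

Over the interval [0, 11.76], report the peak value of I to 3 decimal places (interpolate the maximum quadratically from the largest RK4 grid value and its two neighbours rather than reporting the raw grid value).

max I = 0.131

t=0.000: state=(0.988, 0.012, 0.000)
step 1 (dt=0.02): k1=(-0.015, 0.007, 0.008), k2=(-0.015, 0.007, 0.008), k3=(-0.015, 0.007, 0.008), k4=(-0.015, 0.007, 0.008); state += dt/6·(k1+2k2+2k3+k4)
t=0.020: state=(0.988, 0.012, 0.000)
t=0.040: state=(0.987, 0.012, 0.000)
t=0.060: state=(0.987, 0.012, 0.000)
continuing one RK4 step at a time; state shown every 25 steps (Δt=0.5):
t=0.500: state=(0.980, 0.016, 0.005)
t=1.000: state=(0.969, 0.021, 0.011)
t=1.500: state=(0.955, 0.027, 0.019)
t=2.000: state=(0.937, 0.034, 0.029)
t=2.500: state=(0.914, 0.043, 0.042)
t=3.000: state=(0.887, 0.054, 0.059)
t=3.500: state=(0.855, 0.066, 0.079)
t=4.000: state=(0.817, 0.080, 0.104)
t=4.500: state=(0.774, 0.093, 0.133)
t=5.000: state=(0.728, 0.106, 0.167)
t=5.500: state=(0.679, 0.117, 0.204)
t=6.000: state=(0.630, 0.125, 0.245)
t=6.500: state=(0.582, 0.130, 0.288)
t=7.000: state=(0.536, 0.131, 0.333)
t=7.500: state=(0.495, 0.129, 0.377)
t=8.000: state=(0.457, 0.123, 0.419)
t=8.500: state=(0.425, 0.115, 0.460)
t=9.000: state=(0.396, 0.106, 0.497)
t=9.500: state=(0.372, 0.096, 0.532)
t=10.000: state=(0.352, 0.086, 0.562)
t=10.500: state=(0.335, 0.076, 0.590)
t=11.000: state=(0.320, 0.066, 0.614)
t=11.500: state=(0.308, 0.057, 0.635)
t=11.760: state=(0.303, 0.053, 0.644)
largest grid value and its neighbours: I(6.880)=0.13098, I(6.900)=0.13099, I(6.920)=0.13099
parabola through these three points peaks at t≈6.906 with I≈0.13099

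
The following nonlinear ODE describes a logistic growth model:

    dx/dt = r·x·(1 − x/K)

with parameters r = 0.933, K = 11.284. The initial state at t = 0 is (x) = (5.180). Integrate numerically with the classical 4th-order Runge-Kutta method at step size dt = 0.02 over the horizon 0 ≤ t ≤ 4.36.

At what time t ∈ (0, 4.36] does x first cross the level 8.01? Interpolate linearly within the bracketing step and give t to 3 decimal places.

t=0.000: state=(5.180)
step 1 (dt=0.02): k1=(2.614), k2=(2.616), k3=(2.616), k4=(2.618); state += dt/6·(k1+2k2+2k3+k4)
t=0.020: state=(5.232)
t=0.040: state=(5.285)
t=0.060: state=(5.337)
continuing one RK4 step at a time; state shown every 10 steps (Δt=0.2):
t=0.200: state=(5.705)
t=0.400: state=(6.230)
t=0.600: state=(6.744)
t=0.800: state=(7.240)
t=1.000: state=(7.710)
t=1.120: state=(7.978)
next step: t=1.140: state=(8.021) — x has crossed 8.01
linear interpolation between t=1.120 (7.97770) and t=1.140 (8.02115) → t≈1.135

t = 1.135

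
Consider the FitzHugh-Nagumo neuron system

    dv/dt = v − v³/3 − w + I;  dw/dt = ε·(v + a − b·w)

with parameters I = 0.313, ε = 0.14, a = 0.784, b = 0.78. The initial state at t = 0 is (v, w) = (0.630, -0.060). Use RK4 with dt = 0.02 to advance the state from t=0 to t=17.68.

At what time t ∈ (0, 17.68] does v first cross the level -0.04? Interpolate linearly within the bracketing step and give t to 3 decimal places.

t=0.000: state=(0.630, -0.060)
step 1 (dt=0.02): k1=(0.920, 0.205), k2=(0.923, 0.206), k3=(0.923, 0.206), k4=(0.926, 0.207); state += dt/6·(k1+2k2+2k3+k4)
t=0.020: state=(0.648, -0.056)
t=0.040: state=(0.667, -0.052)
t=0.060: state=(0.686, -0.048)
continuing one RK4 step at a time; state shown every 50 steps (Δt=1):
t=1.000: state=(1.474, 0.195)
t=2.000: state=(1.655, 0.493)
t=3.000: state=(1.552, 0.760)
t=4.000: state=(1.393, 0.981)
t=5.000: state=(1.198, 1.155)
t=6.000: state=(0.943, 1.282)
t=7.000: state=(0.536, 1.354)
t=7.720: state=(-0.020, 1.355)
next step: t=7.740: state=(-0.042, 1.354) — v has crossed -0.04
linear interpolation between t=7.720 (-0.02045) and t=7.740 (-0.04191) → t≈7.738

t = 7.738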